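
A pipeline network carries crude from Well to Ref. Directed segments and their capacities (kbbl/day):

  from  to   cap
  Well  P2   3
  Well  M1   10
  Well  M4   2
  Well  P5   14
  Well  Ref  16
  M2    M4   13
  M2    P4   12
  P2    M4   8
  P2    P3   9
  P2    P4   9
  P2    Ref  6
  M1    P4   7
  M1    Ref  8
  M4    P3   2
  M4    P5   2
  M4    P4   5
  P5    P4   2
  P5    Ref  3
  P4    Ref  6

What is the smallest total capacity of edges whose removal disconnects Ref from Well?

36

Augment Well→Ref: bottleneck 16, flow now 16.
Augment Well→P2→Ref: bottleneck 3, flow now 19.
Augment Well→M1→Ref: bottleneck 8, flow now 27.
Augment Well→P5→Ref: bottleneck 3, flow now 30.
Augment Well→M1→P4→Ref: bottleneck 2, flow now 32.
Augment Well→M4→P4→Ref: bottleneck 2, flow now 34.
Augment Well→P5→P4→Ref: bottleneck 2, flow now 36.
No augmenting path remains; maximum flow = 36.
By max-flow min-cut, the minimum cut capacity equals the max flow.
In the residual graph, reachable from Well: {Well, P5}.
Min-cut edges: Well→P2 (3), Well→M1 (10), Well→M4 (2), Well→Ref (16), P5→P4 (2), P5→Ref (3); capacity 3 + 10 + 2 + 16 + 2 + 3 = 36.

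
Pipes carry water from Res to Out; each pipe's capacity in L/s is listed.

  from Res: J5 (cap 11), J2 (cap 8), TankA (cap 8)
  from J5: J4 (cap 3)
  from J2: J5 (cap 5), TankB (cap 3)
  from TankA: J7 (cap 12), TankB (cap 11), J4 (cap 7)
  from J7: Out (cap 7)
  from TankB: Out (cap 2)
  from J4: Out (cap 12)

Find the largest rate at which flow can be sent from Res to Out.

13

Augment Res→J5→J4→Out: bottleneck 3, flow now 3.
Augment Res→J2→TankB→Out: bottleneck 2, flow now 5.
Augment Res→TankA→J7→Out: bottleneck 7, flow now 12.
Augment Res→TankA→J4→Out: bottleneck 1, flow now 13.
No augmenting path remains; maximum flow = 13.
In the residual graph, reachable from Res: {Res, J5, J2, TankB}.
Min-cut edges: Res→TankA (8), J5→J4 (3), TankB→Out (2); capacity 8 + 3 + 2 = 13.
This cut is saturated, so no flow can exceed 13.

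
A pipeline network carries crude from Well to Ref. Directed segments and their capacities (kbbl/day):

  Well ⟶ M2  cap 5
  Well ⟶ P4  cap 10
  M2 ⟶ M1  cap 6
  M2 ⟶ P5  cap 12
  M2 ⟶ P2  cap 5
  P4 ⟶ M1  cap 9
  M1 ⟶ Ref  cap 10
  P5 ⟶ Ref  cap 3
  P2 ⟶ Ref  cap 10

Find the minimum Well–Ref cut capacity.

Augment Well→M2→M1→Ref: bottleneck 5, flow now 5.
Augment Well→P4→M1→Ref: bottleneck 5, flow now 10.
Augment Well→P4→M1→M2→P5→Ref: bottleneck 3, flow now 13. (uses reverse residual edge)
Augment Well→P4→M1→M2→P2→Ref: bottleneck 1, flow now 14. (uses reverse residual edge)
No augmenting path remains; maximum flow = 14.
By max-flow min-cut, the minimum cut capacity equals the max flow.
In the residual graph, reachable from Well: {Well, P4}.
Min-cut edges: Well→M2 (5), P4→M1 (9); capacity 5 + 9 = 14.

14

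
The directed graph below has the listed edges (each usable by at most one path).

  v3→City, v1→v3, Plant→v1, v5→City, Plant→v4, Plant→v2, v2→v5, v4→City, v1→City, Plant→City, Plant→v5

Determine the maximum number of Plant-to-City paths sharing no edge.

Assign every edge capacity 1; by Menger, the answer equals the max flow.
Path Plant→City (+1); total 1.
Path Plant→v1→City (+1); total 2.
Path Plant→v4→City (+1); total 3.
Path Plant→v5→City (+1); total 4.
No residual Plant→City path; max flow = 4.
Certifying cut of size 4: {Plant→City, Plant→v1, Plant→v4, v5→City}.

4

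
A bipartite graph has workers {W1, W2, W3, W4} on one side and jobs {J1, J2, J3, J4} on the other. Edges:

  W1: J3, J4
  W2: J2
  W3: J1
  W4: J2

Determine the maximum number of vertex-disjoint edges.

Unit-capacity flow: source→left, listed edges, right→sink; max matching = max flow.
Augmenting path W1→J3 (+1); matched 1.
Augmenting path W2→J2 (+1); matched 2.
Augmenting path W3→J1 (+1); matched 3.
No augmenting path remains; maximum matching = 3.
König certificate: {W1, W3, J2} is a vertex cover of size 3 (every listed pair touches it), so no matching can be larger.

3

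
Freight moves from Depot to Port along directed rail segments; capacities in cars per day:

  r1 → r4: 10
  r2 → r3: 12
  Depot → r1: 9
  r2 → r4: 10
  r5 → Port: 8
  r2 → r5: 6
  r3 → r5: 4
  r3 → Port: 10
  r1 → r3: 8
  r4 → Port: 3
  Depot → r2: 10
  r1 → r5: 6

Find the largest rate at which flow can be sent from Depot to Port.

19

Augment Depot→r1→r3→Port: bottleneck 8, flow now 8.
Augment Depot→r1→r4→Port: bottleneck 1, flow now 9.
Augment Depot→r2→r3→Port: bottleneck 2, flow now 11.
Augment Depot→r2→r4→Port: bottleneck 2, flow now 13.
Augment Depot→r2→r5→Port: bottleneck 6, flow now 19.
No augmenting path remains; maximum flow = 19.
In the residual graph, reachable from Depot: {Depot}.
Min-cut edges: Depot→r1 (9), Depot→r2 (10); capacity 9 + 10 = 19.
This cut is saturated, so no flow can exceed 19.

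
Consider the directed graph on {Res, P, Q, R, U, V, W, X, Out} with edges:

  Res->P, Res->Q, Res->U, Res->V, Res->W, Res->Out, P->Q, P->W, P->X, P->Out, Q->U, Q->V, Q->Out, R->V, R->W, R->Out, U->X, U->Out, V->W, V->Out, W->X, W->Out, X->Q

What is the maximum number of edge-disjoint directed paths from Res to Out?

6

Assign every edge capacity 1; by Menger, the answer equals the max flow.
Path Res→Out (+1); total 1.
Path Res→P→Out (+1); total 2.
Path Res→Q→Out (+1); total 3.
Path Res→U→Out (+1); total 4.
Path Res→V→Out (+1); total 5.
Path Res→W→Out (+1); total 6.
No residual Res→Out path; max flow = 6.
Certifying cut of size 6: {Res→Out, Res→P, Res→Q, Res→U, Res→V, Res→W}.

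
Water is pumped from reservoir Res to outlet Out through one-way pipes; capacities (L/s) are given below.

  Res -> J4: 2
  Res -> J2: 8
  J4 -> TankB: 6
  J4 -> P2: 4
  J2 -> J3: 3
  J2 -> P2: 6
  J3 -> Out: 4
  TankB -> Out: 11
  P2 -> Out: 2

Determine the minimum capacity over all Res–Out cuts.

7

Augment Res→J4→TankB→Out: bottleneck 2, flow now 2.
Augment Res→J2→J3→Out: bottleneck 3, flow now 5.
Augment Res→J2→P2→Out: bottleneck 2, flow now 7.
No augmenting path remains; maximum flow = 7.
By max-flow min-cut, the minimum cut capacity equals the max flow.
In the residual graph, reachable from Res: {Res, J2, P2}.
Min-cut edges: Res→J4 (2), J2→J3 (3), P2→Out (2); capacity 2 + 3 + 2 = 7.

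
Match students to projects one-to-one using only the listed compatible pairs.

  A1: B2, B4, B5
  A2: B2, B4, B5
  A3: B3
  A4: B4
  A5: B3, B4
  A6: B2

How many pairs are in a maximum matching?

4

Unit-capacity flow: source→left, listed edges, right→sink; max matching = max flow.
Augmenting path A1→B2 (+1); matched 1.
Augmenting path A2→B4 (+1); matched 2.
Augmenting path A3→B3 (+1); matched 3.
Augmenting path A4→B4→A2→B5 (+1); matched 4.
No augmenting path remains; maximum matching = 4.
König certificate: {B2, B3, B4, B5} is a vertex cover of size 4 (every listed pair touches it), so no matching can be larger.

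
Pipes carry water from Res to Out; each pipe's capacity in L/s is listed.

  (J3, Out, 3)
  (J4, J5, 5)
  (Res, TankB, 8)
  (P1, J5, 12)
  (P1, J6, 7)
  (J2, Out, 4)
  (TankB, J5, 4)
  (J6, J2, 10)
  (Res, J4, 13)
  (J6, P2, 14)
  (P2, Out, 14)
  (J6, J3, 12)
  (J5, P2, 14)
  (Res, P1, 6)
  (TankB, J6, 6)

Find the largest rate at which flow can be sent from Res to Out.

Augment Res→J4→J5→P2→Out: bottleneck 5, flow now 5.
Augment Res→TankB→J6→J3→Out: bottleneck 3, flow now 8.
Augment Res→TankB→J6→J2→Out: bottleneck 3, flow now 11.
Augment Res→TankB→J5→P2→Out: bottleneck 2, flow now 13.
Augment Res→P1→J6→J2→Out: bottleneck 1, flow now 14.
Augment Res→P1→J6→P2→Out: bottleneck 5, flow now 19.
No augmenting path remains; maximum flow = 19.
In the residual graph, reachable from Res: {Res, J4}.
Min-cut edges: Res→TankB (8), Res→P1 (6), J4→J5 (5); capacity 8 + 6 + 5 = 19.
This cut is saturated, so no flow can exceed 19.

19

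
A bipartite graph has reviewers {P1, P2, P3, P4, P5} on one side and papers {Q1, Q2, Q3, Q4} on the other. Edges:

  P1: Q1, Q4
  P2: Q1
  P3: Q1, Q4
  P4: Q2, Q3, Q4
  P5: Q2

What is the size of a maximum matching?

Unit-capacity flow: source→left, listed edges, right→sink; max matching = max flow.
Augmenting path P1→Q1 (+1); matched 1.
Augmenting path P3→Q4 (+1); matched 2.
Augmenting path P4→Q2 (+1); matched 3.
Augmenting path P5→Q2→P4→Q3 (+1); matched 4.
No augmenting path remains; maximum matching = 4.
König certificate: {P4, P5, Q1, Q4} is a vertex cover of size 4 (every listed pair touches it), so no matching can be larger.

4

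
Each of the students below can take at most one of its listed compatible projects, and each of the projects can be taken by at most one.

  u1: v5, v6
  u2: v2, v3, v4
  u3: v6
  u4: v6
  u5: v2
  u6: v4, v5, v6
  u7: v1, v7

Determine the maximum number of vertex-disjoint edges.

Unit-capacity flow: source→left, listed edges, right→sink; max matching = max flow.
Augmenting path u1→v5 (+1); matched 1.
Augmenting path u2→v2 (+1); matched 2.
Augmenting path u3→v6 (+1); matched 3.
Augmenting path u6→v4 (+1); matched 4.
Augmenting path u7→v1 (+1); matched 5.
Augmenting path u5→v2→u2→v3 (+1); matched 6.
No augmenting path remains; maximum matching = 6.
König certificate: {u1, u2, u5, u6, u7, v6} is a vertex cover of size 6 (every listed pair touches it), so no matching can be larger.

6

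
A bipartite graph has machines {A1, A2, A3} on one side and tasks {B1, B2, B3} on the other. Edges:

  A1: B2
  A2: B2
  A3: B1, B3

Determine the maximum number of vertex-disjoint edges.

2

Unit-capacity flow: source→left, listed edges, right→sink; max matching = max flow.
Augmenting path A1→B2 (+1); matched 1.
Augmenting path A3→B1 (+1); matched 2.
No augmenting path remains; maximum matching = 2.
König certificate: {A3, B2} is a vertex cover of size 2 (every listed pair touches it), so no matching can be larger.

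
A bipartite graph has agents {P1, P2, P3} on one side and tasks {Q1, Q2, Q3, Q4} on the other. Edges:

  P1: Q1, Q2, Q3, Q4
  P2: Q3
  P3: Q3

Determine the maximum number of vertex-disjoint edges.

2

Unit-capacity flow: source→left, listed edges, right→sink; max matching = max flow.
Augmenting path P1→Q1 (+1); matched 1.
Augmenting path P2→Q3 (+1); matched 2.
No augmenting path remains; maximum matching = 2.
König certificate: {P1, Q3} is a vertex cover of size 2 (every listed pair touches it), so no matching can be larger.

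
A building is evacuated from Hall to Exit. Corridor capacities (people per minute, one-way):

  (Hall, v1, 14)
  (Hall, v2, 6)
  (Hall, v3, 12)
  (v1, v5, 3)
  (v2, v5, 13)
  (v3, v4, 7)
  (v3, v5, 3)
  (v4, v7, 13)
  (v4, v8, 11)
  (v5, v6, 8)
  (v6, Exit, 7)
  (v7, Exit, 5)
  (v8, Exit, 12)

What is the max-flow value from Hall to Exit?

Augment Hall→v1→v5→v6→Exit: bottleneck 3, flow now 3.
Augment Hall→v2→v5→v6→Exit: bottleneck 4, flow now 7.
Augment Hall→v3→v4→v7→Exit: bottleneck 5, flow now 12.
Augment Hall→v3→v4→v8→Exit: bottleneck 2, flow now 14.
No augmenting path remains; maximum flow = 14.
In the residual graph, reachable from Hall: {Hall, v1, v2, v3, v5, v6}.
Min-cut edges: v3→v4 (7), v6→Exit (7); capacity 7 + 7 = 14.
This cut is saturated, so no flow can exceed 14.

14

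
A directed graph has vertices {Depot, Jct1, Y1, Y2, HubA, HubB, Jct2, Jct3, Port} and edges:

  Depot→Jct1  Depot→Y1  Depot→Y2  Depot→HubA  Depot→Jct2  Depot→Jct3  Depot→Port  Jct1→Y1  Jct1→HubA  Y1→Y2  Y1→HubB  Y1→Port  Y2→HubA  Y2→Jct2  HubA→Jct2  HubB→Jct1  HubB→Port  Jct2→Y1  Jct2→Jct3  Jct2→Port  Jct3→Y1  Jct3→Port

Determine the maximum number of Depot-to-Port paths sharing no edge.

5

Assign every edge capacity 1; by Menger, the answer equals the max flow.
Path Depot→Port (+1); total 1.
Path Depot→Y1→Port (+1); total 2.
Path Depot→Jct2→Port (+1); total 3.
Path Depot→Jct3→Port (+1); total 4.
Path Depot→Jct1→Y1→HubB→Port (+1); total 5.
No residual Depot→Port path; max flow = 5.
Certifying cut of size 5: {Depot→Port, Jct2→Port, Jct3→Port, Y1→HubB, Y1→Port}.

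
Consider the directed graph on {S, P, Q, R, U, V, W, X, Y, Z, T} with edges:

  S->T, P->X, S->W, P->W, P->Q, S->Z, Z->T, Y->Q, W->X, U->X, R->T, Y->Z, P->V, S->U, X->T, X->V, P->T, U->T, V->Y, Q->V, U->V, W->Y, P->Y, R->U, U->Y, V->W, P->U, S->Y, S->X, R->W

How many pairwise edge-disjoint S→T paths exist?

Assign every edge capacity 1; by Menger, the answer equals the max flow.
Path S→T (+1); total 1.
Path S→U→T (+1); total 2.
Path S→X→T (+1); total 3.
Path S→Z→T (+1); total 4.
No residual S→T path; max flow = 4.
Certifying cut of size 4: {S→T, S→U, X→T, Z→T}.

4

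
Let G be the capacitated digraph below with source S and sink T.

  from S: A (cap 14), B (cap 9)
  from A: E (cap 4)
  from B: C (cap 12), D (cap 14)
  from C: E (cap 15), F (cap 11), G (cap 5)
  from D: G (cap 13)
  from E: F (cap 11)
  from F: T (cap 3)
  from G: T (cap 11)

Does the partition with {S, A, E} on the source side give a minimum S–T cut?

No — its capacity is 20, but the minimum cut has capacity 12.

Given cut capacity: 9 + 11 = 20.
Augment S→A→E→F→T: bottleneck 3, flow now 3.
Augment S→B→C→G→T: bottleneck 5, flow now 8.
Augment S→B→D→G→T: bottleneck 4, flow now 12.
No augmenting path remains; maximum flow = 12.
In the residual graph, reachable from S: {S, A, E, F}.
Min-cut edges: S→B (9), F→T (3); capacity 9 + 3 = 12.
Cut capacity 20 exceeds the max flow 12, so it is not minimum.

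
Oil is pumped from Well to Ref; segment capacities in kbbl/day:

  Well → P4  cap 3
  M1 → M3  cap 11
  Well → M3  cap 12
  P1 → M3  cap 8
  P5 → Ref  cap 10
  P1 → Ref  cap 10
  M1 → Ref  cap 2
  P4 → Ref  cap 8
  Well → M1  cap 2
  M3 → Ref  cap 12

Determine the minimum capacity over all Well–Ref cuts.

Augment Well→M1→Ref: bottleneck 2, flow now 2.
Augment Well→M3→Ref: bottleneck 12, flow now 14.
Augment Well→P4→Ref: bottleneck 3, flow now 17.
No augmenting path remains; maximum flow = 17.
By max-flow min-cut, the minimum cut capacity equals the max flow.
In the residual graph, reachable from Well: {Well}.
Min-cut edges: Well→M1 (2), Well→M3 (12), Well→P4 (3); capacity 2 + 12 + 3 = 17.

17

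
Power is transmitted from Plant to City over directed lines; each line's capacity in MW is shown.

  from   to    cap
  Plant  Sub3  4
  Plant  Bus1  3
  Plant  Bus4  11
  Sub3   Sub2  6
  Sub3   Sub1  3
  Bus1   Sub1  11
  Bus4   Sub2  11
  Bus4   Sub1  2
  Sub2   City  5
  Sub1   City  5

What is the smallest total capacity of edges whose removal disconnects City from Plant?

10

Augment Plant→Sub3→Sub2→City: bottleneck 4, flow now 4.
Augment Plant→Bus1→Sub1→City: bottleneck 3, flow now 7.
Augment Plant→Bus4→Sub2→City: bottleneck 1, flow now 8.
Augment Plant→Bus4→Sub1→City: bottleneck 2, flow now 10.
No augmenting path remains; maximum flow = 10.
By max-flow min-cut, the minimum cut capacity equals the max flow.
In the residual graph, reachable from Plant: {Plant, Sub3, Bus1, Bus4, Sub2, Sub1}.
Min-cut edges: Sub2→City (5), Sub1→City (5); capacity 5 + 5 = 10.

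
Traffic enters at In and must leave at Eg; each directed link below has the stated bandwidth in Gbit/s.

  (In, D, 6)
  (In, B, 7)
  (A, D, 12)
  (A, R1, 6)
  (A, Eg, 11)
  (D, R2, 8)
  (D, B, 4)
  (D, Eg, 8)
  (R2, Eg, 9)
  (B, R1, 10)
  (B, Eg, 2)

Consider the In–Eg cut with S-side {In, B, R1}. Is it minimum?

Yes — it is a minimum cut (capacity 8).

Given cut capacity: 6 + 2 = 8.
Augment In→D→Eg: bottleneck 6, flow now 6.
Augment In→B→Eg: bottleneck 2, flow now 8.
No augmenting path remains; maximum flow = 8.
Cut capacity 8 equals the max flow, so it is a minimum cut.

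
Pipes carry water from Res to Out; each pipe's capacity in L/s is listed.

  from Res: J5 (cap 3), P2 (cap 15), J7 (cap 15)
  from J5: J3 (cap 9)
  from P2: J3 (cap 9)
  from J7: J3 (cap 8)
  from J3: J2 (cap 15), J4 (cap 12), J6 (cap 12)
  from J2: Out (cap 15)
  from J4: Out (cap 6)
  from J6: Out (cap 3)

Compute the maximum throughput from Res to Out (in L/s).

Augment Res→J5→J3→J2→Out: bottleneck 3, flow now 3.
Augment Res→P2→J3→J2→Out: bottleneck 9, flow now 12.
Augment Res→J7→J3→J2→Out: bottleneck 3, flow now 15.
Augment Res→J7→J3→J4→Out: bottleneck 5, flow now 20.
No augmenting path remains; maximum flow = 20.
In the residual graph, reachable from Res: {Res, P2, J7}.
Min-cut edges: Res→J5 (3), P2→J3 (9), J7→J3 (8); capacity 3 + 9 + 8 = 20.
This cut is saturated, so no flow can exceed 20.

20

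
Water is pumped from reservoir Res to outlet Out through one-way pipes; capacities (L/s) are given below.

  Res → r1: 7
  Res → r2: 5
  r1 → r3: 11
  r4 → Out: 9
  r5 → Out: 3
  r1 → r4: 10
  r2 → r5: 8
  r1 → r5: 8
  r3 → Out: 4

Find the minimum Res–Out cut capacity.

Augment Res→r1→r3→Out: bottleneck 4, flow now 4.
Augment Res→r1→r4→Out: bottleneck 3, flow now 7.
Augment Res→r2→r5→Out: bottleneck 3, flow now 10.
No augmenting path remains; maximum flow = 10.
By max-flow min-cut, the minimum cut capacity equals the max flow.
In the residual graph, reachable from Res: {Res, r2, r5}.
Min-cut edges: Res→r1 (7), r5→Out (3); capacity 7 + 3 = 10.

10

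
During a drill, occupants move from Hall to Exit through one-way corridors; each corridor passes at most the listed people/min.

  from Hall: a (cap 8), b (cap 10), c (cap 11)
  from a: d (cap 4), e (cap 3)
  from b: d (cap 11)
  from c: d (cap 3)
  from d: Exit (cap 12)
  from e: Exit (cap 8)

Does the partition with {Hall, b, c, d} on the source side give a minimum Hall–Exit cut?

No — its capacity is 20, but the minimum cut has capacity 15.

Given cut capacity: 8 + 12 = 20.
Augment Hall→a→d→Exit: bottleneck 4, flow now 4.
Augment Hall→a→e→Exit: bottleneck 3, flow now 7.
Augment Hall→b→d→Exit: bottleneck 8, flow now 15.
No augmenting path remains; maximum flow = 15.
In the residual graph, reachable from Hall: {Hall, a, b, c, d}.
Min-cut edges: a→e (3), d→Exit (12); capacity 3 + 12 = 15.
Cut capacity 20 exceeds the max flow 15, so it is not minimum.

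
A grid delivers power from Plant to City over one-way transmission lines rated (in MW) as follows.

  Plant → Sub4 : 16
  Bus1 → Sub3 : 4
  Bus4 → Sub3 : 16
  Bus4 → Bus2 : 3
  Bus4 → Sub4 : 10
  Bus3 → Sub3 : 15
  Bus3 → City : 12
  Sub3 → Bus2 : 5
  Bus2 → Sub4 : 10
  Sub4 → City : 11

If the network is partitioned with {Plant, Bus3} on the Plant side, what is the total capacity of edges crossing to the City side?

Edges leaving {Plant, Bus3}: Plant→Sub4 (16), Bus3→Sub3 (15), Bus3→City (12).
Cut capacity = 16 + 15 + 12 = 43.

43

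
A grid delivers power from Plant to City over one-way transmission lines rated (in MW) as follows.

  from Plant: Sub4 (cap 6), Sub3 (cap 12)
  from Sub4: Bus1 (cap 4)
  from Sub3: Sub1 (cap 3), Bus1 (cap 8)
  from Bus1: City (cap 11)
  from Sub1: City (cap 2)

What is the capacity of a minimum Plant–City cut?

13

Augment Plant→Sub4→Bus1→City: bottleneck 4, flow now 4.
Augment Plant→Sub3→Bus1→City: bottleneck 7, flow now 11.
Augment Plant→Sub3→Sub1→City: bottleneck 2, flow now 13.
No augmenting path remains; maximum flow = 13.
By max-flow min-cut, the minimum cut capacity equals the max flow.
In the residual graph, reachable from Plant: {Plant, Sub4, Sub3, Bus1, Sub1}.
Min-cut edges: Bus1→City (11), Sub1→City (2); capacity 11 + 2 = 13.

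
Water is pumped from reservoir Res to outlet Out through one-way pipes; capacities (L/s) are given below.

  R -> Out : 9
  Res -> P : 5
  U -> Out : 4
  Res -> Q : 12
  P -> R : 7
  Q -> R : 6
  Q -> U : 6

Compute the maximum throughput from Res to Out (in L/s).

13

Augment Res→P→R→Out: bottleneck 5, flow now 5.
Augment Res→Q→R→Out: bottleneck 4, flow now 9.
Augment Res→Q→U→Out: bottleneck 4, flow now 13.
No augmenting path remains; maximum flow = 13.
In the residual graph, reachable from Res: {Res, P, Q, R, U}.
Min-cut edges: R→Out (9), U→Out (4); capacity 9 + 4 = 13.
This cut is saturated, so no flow can exceed 13.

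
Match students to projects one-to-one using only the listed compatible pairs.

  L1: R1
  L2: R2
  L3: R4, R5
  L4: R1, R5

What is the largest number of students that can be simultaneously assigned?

Unit-capacity flow: source→left, listed edges, right→sink; max matching = max flow.
Augmenting path L1→R1 (+1); matched 1.
Augmenting path L2→R2 (+1); matched 2.
Augmenting path L3→R4 (+1); matched 3.
Augmenting path L4→R5 (+1); matched 4.
No augmenting path remains; maximum matching = 4.
König certificate: {L1, L2, L3, L4} is a vertex cover of size 4 (every listed pair touches it), so no matching can be larger.

4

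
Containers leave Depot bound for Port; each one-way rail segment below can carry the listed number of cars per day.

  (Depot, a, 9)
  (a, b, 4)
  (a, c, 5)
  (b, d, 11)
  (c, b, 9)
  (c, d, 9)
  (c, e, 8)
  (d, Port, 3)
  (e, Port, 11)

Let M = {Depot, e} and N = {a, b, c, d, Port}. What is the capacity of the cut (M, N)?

Edges leaving {Depot, e}: Depot→a (9), e→Port (11).
Cut capacity = 9 + 11 = 20.

20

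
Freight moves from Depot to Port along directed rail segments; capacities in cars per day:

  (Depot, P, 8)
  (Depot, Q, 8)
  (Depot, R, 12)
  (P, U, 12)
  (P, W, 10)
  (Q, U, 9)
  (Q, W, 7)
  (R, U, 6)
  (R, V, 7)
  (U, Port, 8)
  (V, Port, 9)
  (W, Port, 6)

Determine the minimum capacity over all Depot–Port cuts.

Augment Depot→P→U→Port: bottleneck 8, flow now 8.
Augment Depot→Q→W→Port: bottleneck 6, flow now 14.
Augment Depot→R→V→Port: bottleneck 7, flow now 21.
No augmenting path remains; maximum flow = 21.
By max-flow min-cut, the minimum cut capacity equals the max flow.
In the residual graph, reachable from Depot: {Depot, P, Q, R, U, W}.
Min-cut edges: R→V (7), U→Port (8), W→Port (6); capacity 7 + 8 + 6 = 21.

21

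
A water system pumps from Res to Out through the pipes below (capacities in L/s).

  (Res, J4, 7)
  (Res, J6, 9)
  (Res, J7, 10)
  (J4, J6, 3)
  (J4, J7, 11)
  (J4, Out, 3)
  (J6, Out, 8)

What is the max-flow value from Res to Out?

Augment Res→J4→Out: bottleneck 3, flow now 3.
Augment Res→J6→Out: bottleneck 8, flow now 11.
No augmenting path remains; maximum flow = 11.
In the residual graph, reachable from Res: {Res, J4, J6, J7}.
Min-cut edges: J4→Out (3), J6→Out (8); capacity 3 + 8 = 11.
This cut is saturated, so no flow can exceed 11.

11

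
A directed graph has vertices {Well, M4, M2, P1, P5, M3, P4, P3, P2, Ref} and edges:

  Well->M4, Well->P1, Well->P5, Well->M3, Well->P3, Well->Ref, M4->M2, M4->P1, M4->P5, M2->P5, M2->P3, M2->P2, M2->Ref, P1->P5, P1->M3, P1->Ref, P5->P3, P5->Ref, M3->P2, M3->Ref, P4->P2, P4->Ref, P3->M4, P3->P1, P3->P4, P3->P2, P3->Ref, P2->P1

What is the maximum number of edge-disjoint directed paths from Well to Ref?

6

Assign every edge capacity 1; by Menger, the answer equals the max flow.
Path Well→Ref (+1); total 1.
Path Well→P1→Ref (+1); total 2.
Path Well→P5→Ref (+1); total 3.
Path Well→M3→Ref (+1); total 4.
Path Well→P3→Ref (+1); total 5.
Path Well→M4→M2→Ref (+1); total 6.
No residual Well→Ref path; max flow = 6.
Certifying cut of size 6: {Well→M3, Well→M4, Well→P1, Well→P3, Well→P5, Well→Ref}.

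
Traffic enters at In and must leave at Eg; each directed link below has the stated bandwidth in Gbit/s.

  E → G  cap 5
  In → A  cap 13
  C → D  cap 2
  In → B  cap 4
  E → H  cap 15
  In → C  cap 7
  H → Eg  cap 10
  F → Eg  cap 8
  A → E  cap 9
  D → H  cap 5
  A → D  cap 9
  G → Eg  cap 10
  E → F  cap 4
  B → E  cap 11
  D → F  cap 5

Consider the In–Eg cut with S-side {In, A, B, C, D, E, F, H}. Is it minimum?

No — its capacity is 23, but the minimum cut has capacity 19.

Given cut capacity: 5 + 8 + 10 = 23.
Augment In→A→D→F→Eg: bottleneck 5, flow now 5.
Augment In→A→D→H→Eg: bottleneck 4, flow now 9.
Augment In→A→E→F→Eg: bottleneck 3, flow now 12.
Augment In→A→E→G→Eg: bottleneck 1, flow now 13.
Augment In→B→E→G→Eg: bottleneck 4, flow now 17.
Augment In→C→D→H→Eg: bottleneck 1, flow now 18.
Augment In→C→D→A→E→H→Eg: bottleneck 1, flow now 19. (uses reverse residual edge)
No augmenting path remains; maximum flow = 19.
In the residual graph, reachable from In: {In, C}.
Min-cut edges: In→A (13), In→B (4), C→D (2); capacity 13 + 4 + 2 = 19.
Cut capacity 23 exceeds the max flow 19, so it is not minimum.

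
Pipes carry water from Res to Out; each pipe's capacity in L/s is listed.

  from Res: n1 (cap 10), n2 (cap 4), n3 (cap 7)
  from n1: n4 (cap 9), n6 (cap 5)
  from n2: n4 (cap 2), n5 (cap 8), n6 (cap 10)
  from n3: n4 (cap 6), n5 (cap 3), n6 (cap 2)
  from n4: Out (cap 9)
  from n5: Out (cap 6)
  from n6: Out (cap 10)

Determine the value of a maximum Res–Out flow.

Augment Res→n1→n4→Out: bottleneck 9, flow now 9.
Augment Res→n1→n6→Out: bottleneck 1, flow now 10.
Augment Res→n2→n5→Out: bottleneck 4, flow now 14.
Augment Res→n3→n5→Out: bottleneck 2, flow now 16.
Augment Res→n3→n6→Out: bottleneck 2, flow now 18.
Augment Res→n3→n4→n1→n6→Out: bottleneck 3, flow now 21. (uses reverse residual edge)
No augmenting path remains; maximum flow = 21.
In the residual graph, reachable from Res: {Res}.
Min-cut edges: Res→n1 (10), Res→n2 (4), Res→n3 (7); capacity 10 + 4 + 7 = 21.
This cut is saturated, so no flow can exceed 21.

21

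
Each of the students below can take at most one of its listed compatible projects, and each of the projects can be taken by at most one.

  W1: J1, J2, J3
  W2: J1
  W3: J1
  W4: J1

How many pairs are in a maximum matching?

2

Unit-capacity flow: source→left, listed edges, right→sink; max matching = max flow.
Augmenting path W1→J1 (+1); matched 1.
Augmenting path W2→J1→W1→J2 (+1); matched 2.
No augmenting path remains; maximum matching = 2.
König certificate: {W1, J1} is a vertex cover of size 2 (every listed pair touches it), so no matching can be larger.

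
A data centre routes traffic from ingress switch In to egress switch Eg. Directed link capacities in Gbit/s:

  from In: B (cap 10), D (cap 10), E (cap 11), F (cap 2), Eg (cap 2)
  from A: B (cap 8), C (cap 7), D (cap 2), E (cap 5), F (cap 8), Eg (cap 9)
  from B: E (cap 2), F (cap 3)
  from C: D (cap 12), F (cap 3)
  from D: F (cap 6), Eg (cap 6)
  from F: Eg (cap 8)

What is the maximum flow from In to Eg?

Augment In→Eg: bottleneck 2, flow now 2.
Augment In→D→Eg: bottleneck 6, flow now 8.
Augment In→F→Eg: bottleneck 2, flow now 10.
Augment In→B→F→Eg: bottleneck 3, flow now 13.
Augment In→D→F→Eg: bottleneck 3, flow now 16.
No augmenting path remains; maximum flow = 16.
In the residual graph, reachable from In: {In, B, D, E, F}.
Min-cut edges: In→Eg (2), D→Eg (6), F→Eg (8); capacity 2 + 6 + 8 = 16.
This cut is saturated, so no flow can exceed 16.

16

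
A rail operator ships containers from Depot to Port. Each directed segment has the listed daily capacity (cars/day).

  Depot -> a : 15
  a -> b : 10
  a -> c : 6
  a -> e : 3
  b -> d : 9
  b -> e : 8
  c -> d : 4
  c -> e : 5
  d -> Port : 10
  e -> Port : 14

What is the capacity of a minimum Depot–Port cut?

Augment Depot→a→e→Port: bottleneck 3, flow now 3.
Augment Depot→a→b→d→Port: bottleneck 9, flow now 12.
Augment Depot→a→b→e→Port: bottleneck 1, flow now 13.
Augment Depot→a→c→d→Port: bottleneck 1, flow now 14.
Augment Depot→a→c→e→Port: bottleneck 1, flow now 15.
No augmenting path remains; maximum flow = 15.
By max-flow min-cut, the minimum cut capacity equals the max flow.
In the residual graph, reachable from Depot: {Depot}.
Min-cut edges: Depot→a (15); capacity 15 = 15.

15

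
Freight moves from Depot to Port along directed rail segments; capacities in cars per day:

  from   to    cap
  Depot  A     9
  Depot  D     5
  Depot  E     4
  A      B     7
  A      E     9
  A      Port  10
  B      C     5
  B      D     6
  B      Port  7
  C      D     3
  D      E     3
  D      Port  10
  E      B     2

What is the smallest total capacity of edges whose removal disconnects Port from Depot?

16

Augment Depot→A→Port: bottleneck 9, flow now 9.
Augment Depot→D→Port: bottleneck 5, flow now 14.
Augment Depot→E→B→Port: bottleneck 2, flow now 16.
No augmenting path remains; maximum flow = 16.
By max-flow min-cut, the minimum cut capacity equals the max flow.
In the residual graph, reachable from Depot: {Depot, E}.
Min-cut edges: Depot→A (9), Depot→D (5), E→B (2); capacity 9 + 5 + 2 = 16.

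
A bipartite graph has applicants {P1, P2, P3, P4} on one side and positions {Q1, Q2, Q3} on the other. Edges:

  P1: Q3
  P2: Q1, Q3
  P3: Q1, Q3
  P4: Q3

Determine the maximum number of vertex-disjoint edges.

Unit-capacity flow: source→left, listed edges, right→sink; max matching = max flow.
Augmenting path P1→Q3 (+1); matched 1.
Augmenting path P2→Q1 (+1); matched 2.
No augmenting path remains; maximum matching = 2.
König certificate: {Q1, Q3} is a vertex cover of size 2 (every listed pair touches it), so no matching can be larger.

2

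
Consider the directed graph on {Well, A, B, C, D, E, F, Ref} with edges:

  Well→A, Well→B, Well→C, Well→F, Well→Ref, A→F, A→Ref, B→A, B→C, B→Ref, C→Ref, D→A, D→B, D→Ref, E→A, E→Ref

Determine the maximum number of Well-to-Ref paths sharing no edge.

4

Assign every edge capacity 1; by Menger, the answer equals the max flow.
Path Well→Ref (+1); total 1.
Path Well→A→Ref (+1); total 2.
Path Well→B→Ref (+1); total 3.
Path Well→C→Ref (+1); total 4.
No residual Well→Ref path; max flow = 4.
Certifying cut of size 4: {Well→A, Well→B, Well→C, Well→Ref}.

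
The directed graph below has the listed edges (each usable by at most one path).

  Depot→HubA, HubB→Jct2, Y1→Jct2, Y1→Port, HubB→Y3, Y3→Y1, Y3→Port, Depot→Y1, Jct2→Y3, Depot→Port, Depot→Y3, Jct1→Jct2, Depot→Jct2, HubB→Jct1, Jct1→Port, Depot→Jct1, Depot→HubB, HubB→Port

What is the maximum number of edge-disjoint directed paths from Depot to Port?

Assign every edge capacity 1; by Menger, the answer equals the max flow.
Path Depot→Port (+1); total 1.
Path Depot→Y1→Port (+1); total 2.
Path Depot→Jct1→Port (+1); total 3.
Path Depot→Y3→Port (+1); total 4.
Path Depot→HubB→Port (+1); total 5.
No residual Depot→Port path; max flow = 5.
Certifying cut of size 5: {Depot→HubB, Depot→Jct1, Depot→Port, Y1→Port, Y3→Port}.

5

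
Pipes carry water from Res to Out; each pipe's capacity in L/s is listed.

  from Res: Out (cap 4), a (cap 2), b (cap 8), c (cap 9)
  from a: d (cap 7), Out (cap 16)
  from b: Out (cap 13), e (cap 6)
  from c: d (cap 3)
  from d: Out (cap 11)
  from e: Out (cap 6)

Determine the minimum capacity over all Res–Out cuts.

17

Augment Res→Out: bottleneck 4, flow now 4.
Augment Res→a→Out: bottleneck 2, flow now 6.
Augment Res→b→Out: bottleneck 8, flow now 14.
Augment Res→c→d→Out: bottleneck 3, flow now 17.
No augmenting path remains; maximum flow = 17.
By max-flow min-cut, the minimum cut capacity equals the max flow.
In the residual graph, reachable from Res: {Res, c}.
Min-cut edges: Res→a (2), Res→b (8), Res→Out (4), c→d (3); capacity 2 + 8 + 4 + 3 = 17.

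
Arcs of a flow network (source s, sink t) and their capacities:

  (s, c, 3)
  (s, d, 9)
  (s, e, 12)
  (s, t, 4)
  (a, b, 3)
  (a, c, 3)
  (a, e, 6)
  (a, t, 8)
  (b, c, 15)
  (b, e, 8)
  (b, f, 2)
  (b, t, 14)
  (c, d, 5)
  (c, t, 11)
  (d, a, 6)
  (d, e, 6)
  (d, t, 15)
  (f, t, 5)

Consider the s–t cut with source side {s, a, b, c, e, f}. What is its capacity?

56

Edges leaving {s, a, b, c, e, f}: s→d (9), s→t (4), a→t (8), b→t (14), c→d (5), c→t (11), f→t (5).
Cut capacity = 9 + 4 + 8 + 14 + 5 + 11 + 5 = 56.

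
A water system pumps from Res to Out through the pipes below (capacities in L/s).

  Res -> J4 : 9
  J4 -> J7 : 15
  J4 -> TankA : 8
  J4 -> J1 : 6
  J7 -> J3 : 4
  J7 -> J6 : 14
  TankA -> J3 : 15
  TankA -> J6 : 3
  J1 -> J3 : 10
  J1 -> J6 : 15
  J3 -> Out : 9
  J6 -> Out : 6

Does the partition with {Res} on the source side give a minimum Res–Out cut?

Yes — it is a minimum cut (capacity 9).

Given cut capacity: 9 = 9.
Augment Res→J4→J7→J3→Out: bottleneck 4, flow now 4.
Augment Res→J4→J7→J6→Out: bottleneck 5, flow now 9.
No augmenting path remains; maximum flow = 9.
Cut capacity 9 equals the max flow, so it is a minimum cut.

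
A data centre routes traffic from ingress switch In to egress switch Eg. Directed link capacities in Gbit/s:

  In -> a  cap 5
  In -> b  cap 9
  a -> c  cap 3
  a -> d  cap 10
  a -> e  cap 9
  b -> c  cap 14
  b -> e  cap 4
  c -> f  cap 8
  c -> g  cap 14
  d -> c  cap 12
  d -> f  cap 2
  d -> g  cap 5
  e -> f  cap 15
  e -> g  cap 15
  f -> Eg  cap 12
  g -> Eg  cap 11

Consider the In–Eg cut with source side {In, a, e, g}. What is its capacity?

48

Edges leaving {In, a, e, g}: In→b (9), a→c (3), a→d (10), e→f (15), g→Eg (11).
Cut capacity = 9 + 3 + 10 + 15 + 11 = 48.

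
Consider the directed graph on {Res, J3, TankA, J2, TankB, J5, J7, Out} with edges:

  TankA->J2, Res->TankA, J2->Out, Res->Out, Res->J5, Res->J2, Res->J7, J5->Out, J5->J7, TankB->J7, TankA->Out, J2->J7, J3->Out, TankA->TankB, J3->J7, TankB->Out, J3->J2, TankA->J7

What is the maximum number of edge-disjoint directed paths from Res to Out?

4

Assign every edge capacity 1; by Menger, the answer equals the max flow.
Path Res→Out (+1); total 1.
Path Res→TankA→Out (+1); total 2.
Path Res→J2→Out (+1); total 3.
Path Res→J5→Out (+1); total 4.
No residual Res→Out path; max flow = 4.
Certifying cut of size 4: {Res→J2, Res→J5, Res→Out, Res→TankA}.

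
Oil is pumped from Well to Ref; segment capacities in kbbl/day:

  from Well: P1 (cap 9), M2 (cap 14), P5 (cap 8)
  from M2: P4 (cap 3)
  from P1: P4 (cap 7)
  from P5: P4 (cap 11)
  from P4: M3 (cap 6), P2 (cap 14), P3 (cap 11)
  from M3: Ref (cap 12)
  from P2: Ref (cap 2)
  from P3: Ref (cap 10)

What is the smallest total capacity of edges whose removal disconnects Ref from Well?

Augment Well→M2→P4→M3→Ref: bottleneck 3, flow now 3.
Augment Well→P1→P4→M3→Ref: bottleneck 3, flow now 6.
Augment Well→P1→P4→P2→Ref: bottleneck 2, flow now 8.
Augment Well→P1→P4→P3→Ref: bottleneck 2, flow now 10.
Augment Well→P5→P4→P3→Ref: bottleneck 8, flow now 18.
No augmenting path remains; maximum flow = 18.
By max-flow min-cut, the minimum cut capacity equals the max flow.
In the residual graph, reachable from Well: {Well, M2, P1}.
Min-cut edges: Well→P5 (8), M2→P4 (3), P1→P4 (7); capacity 8 + 3 + 7 = 18.

18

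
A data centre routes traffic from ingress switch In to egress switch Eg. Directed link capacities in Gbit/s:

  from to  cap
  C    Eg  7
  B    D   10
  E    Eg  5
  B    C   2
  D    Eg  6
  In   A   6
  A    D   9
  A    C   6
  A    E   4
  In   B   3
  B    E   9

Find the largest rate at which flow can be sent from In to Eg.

Augment In→A→C→Eg: bottleneck 6, flow now 6.
Augment In→B→C→Eg: bottleneck 1, flow now 7.
Augment In→B→D→Eg: bottleneck 2, flow now 9.
No augmenting path remains; maximum flow = 9.
In the residual graph, reachable from In: {In}.
Min-cut edges: In→A (6), In→B (3); capacity 6 + 3 = 9.
This cut is saturated, so no flow can exceed 9.

9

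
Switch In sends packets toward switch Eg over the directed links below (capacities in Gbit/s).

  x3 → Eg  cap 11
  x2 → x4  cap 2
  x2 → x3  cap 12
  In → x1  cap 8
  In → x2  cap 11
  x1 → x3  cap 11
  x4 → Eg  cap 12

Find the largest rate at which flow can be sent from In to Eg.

13

Augment In→x1→x3→Eg: bottleneck 8, flow now 8.
Augment In→x2→x3→Eg: bottleneck 3, flow now 11.
Augment In→x2→x4→Eg: bottleneck 2, flow now 13.
No augmenting path remains; maximum flow = 13.
In the residual graph, reachable from In: {In, x1, x2, x3}.
Min-cut edges: x2→x4 (2), x3→Eg (11); capacity 2 + 11 = 13.
This cut is saturated, so no flow can exceed 13.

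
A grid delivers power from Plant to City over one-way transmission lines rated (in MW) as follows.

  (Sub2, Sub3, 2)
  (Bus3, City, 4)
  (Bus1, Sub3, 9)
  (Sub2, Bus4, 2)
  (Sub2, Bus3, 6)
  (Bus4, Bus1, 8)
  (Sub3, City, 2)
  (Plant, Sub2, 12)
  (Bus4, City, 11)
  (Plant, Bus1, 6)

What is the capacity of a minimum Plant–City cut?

Augment Plant→Sub2→Sub3→City: bottleneck 2, flow now 2.
Augment Plant→Sub2→Bus3→City: bottleneck 4, flow now 6.
Augment Plant→Sub2→Bus4→City: bottleneck 2, flow now 8.
No augmenting path remains; maximum flow = 8.
By max-flow min-cut, the minimum cut capacity equals the max flow.
In the residual graph, reachable from Plant: {Plant, Sub2, Bus1, Sub3, Bus3}.
Min-cut edges: Sub2→Bus4 (2), Sub3→City (2), Bus3→City (4); capacity 2 + 2 + 4 = 8.

8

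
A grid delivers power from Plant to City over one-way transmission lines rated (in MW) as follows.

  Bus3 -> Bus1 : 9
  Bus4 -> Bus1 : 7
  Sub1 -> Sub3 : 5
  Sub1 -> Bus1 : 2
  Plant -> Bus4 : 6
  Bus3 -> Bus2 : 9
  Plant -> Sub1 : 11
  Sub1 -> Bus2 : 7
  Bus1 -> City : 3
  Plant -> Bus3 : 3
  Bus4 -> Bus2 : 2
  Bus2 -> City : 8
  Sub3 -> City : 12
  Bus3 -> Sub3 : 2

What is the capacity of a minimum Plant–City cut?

Augment Plant→Sub1→Sub3→City: bottleneck 5, flow now 5.
Augment Plant→Sub1→Bus1→City: bottleneck 2, flow now 7.
Augment Plant→Sub1→Bus2→City: bottleneck 4, flow now 11.
Augment Plant→Bus4→Bus1→City: bottleneck 1, flow now 12.
Augment Plant→Bus4→Bus2→City: bottleneck 2, flow now 14.
Augment Plant→Bus3→Sub3→City: bottleneck 2, flow now 16.
Augment Plant→Bus3→Bus2→City: bottleneck 1, flow now 17.
Augment Plant→Bus4→Bus1→Sub1→Bus2→City: bottleneck 1, flow now 18. (uses reverse residual edge)
No augmenting path remains; maximum flow = 18.
By max-flow min-cut, the minimum cut capacity equals the max flow.
In the residual graph, reachable from Plant: {Plant, Sub1, Bus4, Bus3, Bus1, Bus2}.
Min-cut edges: Sub1→Sub3 (5), Bus3→Sub3 (2), Bus1→City (3), Bus2→City (8); capacity 5 + 2 + 3 + 8 = 18.

18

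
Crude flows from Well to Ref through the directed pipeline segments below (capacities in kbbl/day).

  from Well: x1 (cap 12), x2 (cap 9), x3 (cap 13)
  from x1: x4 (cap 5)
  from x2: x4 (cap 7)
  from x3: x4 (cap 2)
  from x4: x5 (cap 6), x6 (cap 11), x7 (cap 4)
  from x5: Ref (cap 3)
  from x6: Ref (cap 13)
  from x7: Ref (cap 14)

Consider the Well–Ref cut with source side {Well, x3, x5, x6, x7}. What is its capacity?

Edges leaving {Well, x3, x5, x6, x7}: Well→x1 (12), Well→x2 (9), x3→x4 (2), x5→Ref (3), x6→Ref (13), x7→Ref (14).
Cut capacity = 12 + 9 + 2 + 3 + 13 + 14 = 53.

53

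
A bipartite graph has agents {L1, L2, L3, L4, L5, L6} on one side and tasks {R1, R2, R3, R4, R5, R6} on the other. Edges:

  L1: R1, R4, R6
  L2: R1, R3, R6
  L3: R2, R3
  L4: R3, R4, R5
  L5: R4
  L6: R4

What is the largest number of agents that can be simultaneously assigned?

Unit-capacity flow: source→left, listed edges, right→sink; max matching = max flow.
Augmenting path L1→R1 (+1); matched 1.
Augmenting path L2→R3 (+1); matched 2.
Augmenting path L3→R2 (+1); matched 3.
Augmenting path L4→R4 (+1); matched 4.
Augmenting path L5→R4→L4→R5 (+1); matched 5.
No augmenting path remains; maximum matching = 5.
König certificate: {L1, L2, L3, L4, R4} is a vertex cover of size 5 (every listed pair touches it), so no matching can be larger.

5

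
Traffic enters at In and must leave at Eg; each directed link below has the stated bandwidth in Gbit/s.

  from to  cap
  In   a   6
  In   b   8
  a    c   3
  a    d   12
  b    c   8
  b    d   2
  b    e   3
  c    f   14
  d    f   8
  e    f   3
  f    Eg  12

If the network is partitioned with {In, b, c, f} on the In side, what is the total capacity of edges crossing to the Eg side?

23

Edges leaving {In, b, c, f}: In→a (6), b→d (2), b→e (3), f→Eg (12).
Cut capacity = 6 + 2 + 3 + 12 = 23.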